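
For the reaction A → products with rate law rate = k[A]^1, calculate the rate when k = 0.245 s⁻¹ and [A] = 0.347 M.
0.08501 M/s

rate = k·[A]^1 = 0.245·(0.347)^1 = 0.245·0.347 = 0.08501 M/s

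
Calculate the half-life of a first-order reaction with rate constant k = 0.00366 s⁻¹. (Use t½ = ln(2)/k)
189.38 s

t½ = ln(2)/k = 0.6931/0.00366 = 189.38 s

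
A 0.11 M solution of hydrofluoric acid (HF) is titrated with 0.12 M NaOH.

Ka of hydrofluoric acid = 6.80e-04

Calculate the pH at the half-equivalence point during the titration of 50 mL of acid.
pH = pKa = 3.17

At the half-equivalence point, [HA] = [A⁻], so by Henderson–Hasselbalch pH = pKa + log(1) = pKa.
pKa = −log(6.80e-04) = 3.17.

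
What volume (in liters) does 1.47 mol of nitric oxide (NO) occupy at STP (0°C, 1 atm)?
At STP, 1 mol of gas occupies 22.4 L
Volume = 1.47 mol × 22.4 L/mol = 32.93 L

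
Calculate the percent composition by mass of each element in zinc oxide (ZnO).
Zn: 80.34%, O: 19.66%

Molar mass of ZnO = 81.38 g/mol
% Zn = (1 × 65.38) / 81.38 × 100% = 65.38 / 81.38 × 100% = 80.34%
% O = (1 × 16.0) / 81.38 × 100% = 16 / 81.38 × 100% = 19.66%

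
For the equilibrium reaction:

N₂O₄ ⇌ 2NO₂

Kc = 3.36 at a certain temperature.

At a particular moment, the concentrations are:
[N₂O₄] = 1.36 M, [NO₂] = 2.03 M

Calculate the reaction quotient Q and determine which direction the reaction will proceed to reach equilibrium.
Q = 3.030, Q < K, reaction proceeds forward (toward products)

Q = ([NO₂]^2) / ([N₂O₄])
  = ((2.03)^2) / ((1.36)) = 4.1209/1.36 = 3.03
Since Q = 3.03 < Kc = 3.36, the reaction proceeds forward (toward products) to reach equilibrium.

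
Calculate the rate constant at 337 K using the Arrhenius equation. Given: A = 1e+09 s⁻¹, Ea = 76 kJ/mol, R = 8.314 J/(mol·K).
1.66e-03 s⁻¹

k = A·exp(-Ea/(R·T)) = 1e+09·exp(-76000/(8.314·337)) = 1e+09·exp(-27.1252) = 1e+09·1.6583e-12 = 1.66e-03 s⁻¹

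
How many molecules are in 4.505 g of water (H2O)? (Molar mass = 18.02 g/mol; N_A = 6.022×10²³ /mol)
Moles = 4.505 g ÷ 18.02 g/mol = 0.25 mol
Molecules = 0.25 mol × 6.022×10²³ /mol = 1.506e+23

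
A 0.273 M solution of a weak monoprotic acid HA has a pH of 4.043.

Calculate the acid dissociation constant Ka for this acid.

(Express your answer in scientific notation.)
K_a = 3.01e-08

[H⁺] = 10^(−pH) = 10^(−4.043) = 9.057e-05 M. For HA ⇌ H⁺ + A⁻, Ka = x²/(C − x) = (9.057e-05)²/(0.273 − 9.057e-05) = 3.01e-08.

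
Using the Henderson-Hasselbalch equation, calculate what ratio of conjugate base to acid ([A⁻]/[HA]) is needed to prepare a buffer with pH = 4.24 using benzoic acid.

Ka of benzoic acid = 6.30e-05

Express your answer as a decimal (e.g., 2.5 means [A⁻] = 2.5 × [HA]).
[A⁻]/[HA] = 1.095

pKa = −log(6.30e-05) = 4.2007. pH = pKa + log([A⁻]/[HA]). 4.24 = 4.2007 + log(ratio). log(ratio) = 4.24 − 4.2007 = 0.0393. ratio = 10^(0.0393) = 1.095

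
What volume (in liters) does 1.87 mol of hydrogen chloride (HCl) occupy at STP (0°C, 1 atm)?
At STP, 1 mol of gas occupies 22.4 L
Volume = 1.87 mol × 22.4 L/mol = 41.89 L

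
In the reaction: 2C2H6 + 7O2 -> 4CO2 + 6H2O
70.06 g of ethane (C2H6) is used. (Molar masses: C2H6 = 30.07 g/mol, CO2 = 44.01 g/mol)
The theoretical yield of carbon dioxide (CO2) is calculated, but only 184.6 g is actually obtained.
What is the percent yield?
Moles of C2H6 = 70.06 g ÷ 30.07 g/mol = 2.3299 mol
Mole ratio: 4 mol CO2 / 2 mol C2H6
Moles of CO2 = 2.3299 × (4/2) = 4.65979 mol
Theoretical yield = 4.65979 mol × 44.01 g/mol = 205.08 g
Actual yield = 184.6 g
Percent yield = (184.6 / 205.08) × 100% = 90.0%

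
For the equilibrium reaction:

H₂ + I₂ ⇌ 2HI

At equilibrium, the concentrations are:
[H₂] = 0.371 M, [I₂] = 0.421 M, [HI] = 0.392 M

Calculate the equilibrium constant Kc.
K_c = 0.9838

Kc = ([HI]^2) / ([H₂] × [I₂])
   = ((0.392)^2) / ((0.371)·(0.421))
   = 0.15366 / 0.15619 = 0.9838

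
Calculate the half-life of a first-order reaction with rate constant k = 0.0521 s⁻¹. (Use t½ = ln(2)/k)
13.30 s

t½ = ln(2)/k = 0.6931/0.0521 = 13.30 s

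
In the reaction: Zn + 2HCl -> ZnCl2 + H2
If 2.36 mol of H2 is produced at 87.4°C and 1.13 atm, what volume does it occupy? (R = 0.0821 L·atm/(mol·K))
T = 87.4°C + 273.15 = 360.55 K
V = nRT/P = (2.36 × 0.0821 × 360.55) / 1.13
V = 61.82 L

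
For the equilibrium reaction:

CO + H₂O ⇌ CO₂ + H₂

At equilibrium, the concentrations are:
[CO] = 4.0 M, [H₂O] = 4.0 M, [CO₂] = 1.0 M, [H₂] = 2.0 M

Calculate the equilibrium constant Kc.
K_c = 0.1250

Kc = ([CO₂] × [H₂]) / ([CO] × [H₂O])
   = ((1.0)·(2.0)) / ((4.0)·(4.0))
   = 2 / 16 = 0.1250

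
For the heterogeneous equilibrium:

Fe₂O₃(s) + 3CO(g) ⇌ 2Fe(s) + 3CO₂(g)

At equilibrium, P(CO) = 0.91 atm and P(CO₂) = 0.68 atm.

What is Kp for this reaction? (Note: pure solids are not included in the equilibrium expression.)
K_p = 0.417

Solids (Fe₂O₃, Fe) are excluded.
Kp = P(CO₂)³/P(CO)³ = (0.68)³/(0.91)³ = 0.3144/0.7536 = 0.417.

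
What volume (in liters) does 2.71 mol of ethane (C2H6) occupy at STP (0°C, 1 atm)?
At STP, 1 mol of gas occupies 22.4 L
Volume = 2.71 mol × 22.4 L/mol = 60.70 L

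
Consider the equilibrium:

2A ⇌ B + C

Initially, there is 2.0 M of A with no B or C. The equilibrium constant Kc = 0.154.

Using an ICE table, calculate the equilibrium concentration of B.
[B] = 0.440 M

ICE: [A] = 2.0 − 2x, [B] = [C] = x.
Kc = x²/(2.0 − 2x)² = 0.154 ⇒ √Kc = x/(2.0 − 2x).
x = √0.154·2.0/(1 + 2√0.154) = 0.39243·2.0/1.7849 = 0.43973.
[B] = x = 0.440 M.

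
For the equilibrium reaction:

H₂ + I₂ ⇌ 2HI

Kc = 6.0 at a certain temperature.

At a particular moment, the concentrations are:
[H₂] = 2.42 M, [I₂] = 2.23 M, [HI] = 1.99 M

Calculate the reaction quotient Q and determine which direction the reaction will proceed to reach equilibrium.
Q = 0.734, Q < K, reaction proceeds forward (toward products)

Q = ([HI]^2) / ([H₂] × [I₂])
  = ((1.99)^2) / ((2.42)·(2.23)) = 3.9601/5.3966 = 0.7338
Since Q = 0.7338 < Kc = 6.0, the reaction proceeds forward (toward products) to reach equilibrium.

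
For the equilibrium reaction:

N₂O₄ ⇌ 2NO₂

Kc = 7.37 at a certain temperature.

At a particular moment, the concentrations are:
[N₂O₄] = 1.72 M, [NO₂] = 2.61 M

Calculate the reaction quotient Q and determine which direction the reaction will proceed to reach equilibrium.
Q = 3.961, Q < K, reaction proceeds forward (toward products)

Q = ([NO₂]^2) / ([N₂O₄])
  = ((2.61)^2) / ((1.72)) = 6.8121/1.72 = 3.961
Since Q = 3.961 < Kc = 7.37, the reaction proceeds forward (toward products) to reach equilibrium.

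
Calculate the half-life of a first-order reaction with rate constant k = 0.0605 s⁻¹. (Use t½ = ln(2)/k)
11.46 s

t½ = ln(2)/k = 0.6931/0.0605 = 11.46 s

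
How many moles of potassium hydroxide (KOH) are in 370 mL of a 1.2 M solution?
Moles = Molarity × Volume (L)
Moles = 1.2 M × 0.37 L = 0.444 mol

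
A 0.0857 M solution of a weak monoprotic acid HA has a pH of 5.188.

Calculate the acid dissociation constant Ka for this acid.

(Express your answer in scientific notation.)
K_a = 4.91e-10

[H⁺] = 10^(−pH) = 10^(−5.188) = 6.486e-06 M. For HA ⇌ H⁺ + A⁻, Ka = x²/(C − x) = (6.486e-06)²/(0.0857 − 6.486e-06) = 4.91e-10.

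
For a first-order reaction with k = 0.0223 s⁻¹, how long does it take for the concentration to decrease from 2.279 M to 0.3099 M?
89.47 s

From ln[A] = ln[A]₀ - k·t: t = ln([A]₀/[A])/k = ln(2.279/0.3099)/0.0223 = ln(7.3540)/0.0223 = 1.9952/0.0223 = 89.47 s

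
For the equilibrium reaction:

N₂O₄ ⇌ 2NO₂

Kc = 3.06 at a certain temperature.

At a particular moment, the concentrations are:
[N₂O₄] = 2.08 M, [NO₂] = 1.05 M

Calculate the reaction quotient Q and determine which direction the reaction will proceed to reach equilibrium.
Q = 0.530, Q < K, reaction proceeds forward (toward products)

Q = ([NO₂]^2) / ([N₂O₄])
  = ((1.05)^2) / ((2.08)) = 1.1025/2.08 = 0.53
Since Q = 0.53 < Kc = 3.06, the reaction proceeds forward (toward products) to reach equilibrium.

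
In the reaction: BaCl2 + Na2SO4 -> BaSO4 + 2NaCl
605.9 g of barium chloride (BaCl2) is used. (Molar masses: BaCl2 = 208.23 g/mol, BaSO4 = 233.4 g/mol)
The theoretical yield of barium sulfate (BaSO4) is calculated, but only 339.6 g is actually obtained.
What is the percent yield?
Moles of BaCl2 = 605.9 g ÷ 208.23 g/mol = 2.90976 mol
Mole ratio: 1 mol BaSO4 / 1 mol BaCl2
Moles of BaSO4 = 2.90976 × (1/1) = 2.90976 mol
Theoretical yield = 2.90976 mol × 233.4 g/mol = 679.14 g
Actual yield = 339.6 g
Percent yield = (339.6 / 679.14) × 100% = 50.0%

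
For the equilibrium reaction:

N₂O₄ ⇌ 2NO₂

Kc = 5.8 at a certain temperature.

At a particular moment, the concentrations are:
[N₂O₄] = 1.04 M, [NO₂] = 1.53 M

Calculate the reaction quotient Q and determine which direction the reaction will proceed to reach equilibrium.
Q = 2.251, Q < K, reaction proceeds forward (toward products)

Q = ([NO₂]^2) / ([N₂O₄])
  = ((1.53)^2) / ((1.04)) = 2.3409/1.04 = 2.251
Since Q = 2.251 < Kc = 5.8, the reaction proceeds forward (toward products) to reach equilibrium.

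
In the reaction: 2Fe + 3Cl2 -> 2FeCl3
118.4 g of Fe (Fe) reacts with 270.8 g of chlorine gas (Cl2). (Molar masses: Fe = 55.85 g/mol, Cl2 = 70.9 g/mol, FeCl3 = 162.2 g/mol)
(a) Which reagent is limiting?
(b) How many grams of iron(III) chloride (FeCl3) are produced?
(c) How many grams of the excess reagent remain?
(a) Fe, (b) 343.9 g, (c) 45.34 g

Moles of Fe = 118.4 g ÷ 55.85 g/mol = 2.11996 mol
Moles of Cl2 = 270.8 g ÷ 70.9 g/mol = 3.81946 mol
Moles ÷ coefficient: Fe: 2.11996/2 = 1.06, Cl2: 3.81946/3 = 1.273
(a) Fe has the smaller value, so Fe is the limiting reagent.
(b) Moles of FeCl3 = 2.11996 mol Fe × (2/2) = 2.11996 mol; mass = 2.11996 mol × 162.2 g/mol = 343.9 g
(c) Cl2 consumed = 2.11996 × (3/2) = 3.17995 mol; remaining = 3.81946 − 3.17995 = 0.639518 mol; mass = 0.639518 mol × 70.9 g/mol = 45.34 g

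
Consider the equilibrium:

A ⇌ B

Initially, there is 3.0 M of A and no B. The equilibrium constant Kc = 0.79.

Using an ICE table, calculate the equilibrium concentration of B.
[B] = 1.324 M

ICE: [A] = 3.0 − x, [B] = x.
Kc = x/(3.0 − x) = 0.79 ⇒ x = 0.79·3.0/(1 + 0.79) = 2.37/1.79 = 1.324.
[B] = x = 1.324 M.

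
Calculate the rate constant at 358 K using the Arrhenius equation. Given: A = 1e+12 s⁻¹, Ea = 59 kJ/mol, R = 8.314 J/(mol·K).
2.46e+03 s⁻¹

k = A·exp(-Ea/(R·T)) = 1e+12·exp(-59000/(8.314·358)) = 1e+12·exp(-19.8225) = 1e+12·2.4614e-09 = 2.46e+03 s⁻¹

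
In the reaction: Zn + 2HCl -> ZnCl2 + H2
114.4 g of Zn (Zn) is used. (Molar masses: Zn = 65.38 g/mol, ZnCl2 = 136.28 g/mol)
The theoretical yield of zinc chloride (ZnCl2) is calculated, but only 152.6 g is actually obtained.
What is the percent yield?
Moles of Zn = 114.4 g ÷ 65.38 g/mol = 1.74977 mol
Mole ratio: 1 mol ZnCl2 / 1 mol Zn
Moles of ZnCl2 = 1.74977 × (1/1) = 1.74977 mol
Theoretical yield = 1.74977 mol × 136.28 g/mol = 238.46 g
Actual yield = 152.6 g
Percent yield = (152.6 / 238.46) × 100% = 64.0%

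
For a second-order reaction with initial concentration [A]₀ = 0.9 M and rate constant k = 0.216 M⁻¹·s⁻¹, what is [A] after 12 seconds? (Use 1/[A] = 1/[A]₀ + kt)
0.2700 M

1/[A] = 1/[A]₀ + k·t = 1/0.9 + (0.216)·(12) = 1.1111 + 2.5920 = 3.7031
[A] = 1/3.7031 = 0.2700 M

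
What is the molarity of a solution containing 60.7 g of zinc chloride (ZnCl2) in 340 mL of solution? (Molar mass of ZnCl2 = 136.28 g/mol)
Moles of ZnCl2 = 60.7 g ÷ 136.28 g/mol = 0.445407 mol
Volume = 340 mL = 0.34 L
Molarity = 0.445407 mol ÷ 0.34 L = 1.31 M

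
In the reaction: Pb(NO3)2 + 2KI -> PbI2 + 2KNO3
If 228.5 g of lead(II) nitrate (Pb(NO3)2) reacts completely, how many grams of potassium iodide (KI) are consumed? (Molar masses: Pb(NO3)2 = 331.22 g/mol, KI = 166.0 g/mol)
Moles of Pb(NO3)2 = 228.5 g ÷ 331.22 g/mol = 0.689874 mol
Mole ratio: 2 mol KI / 1 mol Pb(NO3)2
Moles of KI = 0.689874 × (2/1) = 1.37975 mol
Mass of KI = 1.37975 mol × 166.0 g/mol = 229 g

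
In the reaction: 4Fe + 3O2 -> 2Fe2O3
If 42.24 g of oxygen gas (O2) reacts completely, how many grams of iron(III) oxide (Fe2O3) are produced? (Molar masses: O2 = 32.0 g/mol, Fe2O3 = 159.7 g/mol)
Moles of O2 = 42.24 g ÷ 32.0 g/mol = 1.32 mol
Mole ratio: 2 mol Fe2O3 / 3 mol O2
Moles of Fe2O3 = 1.32 × (2/3) = 0.88 mol
Mass of Fe2O3 = 0.88 mol × 159.7 g/mol = 140.5 g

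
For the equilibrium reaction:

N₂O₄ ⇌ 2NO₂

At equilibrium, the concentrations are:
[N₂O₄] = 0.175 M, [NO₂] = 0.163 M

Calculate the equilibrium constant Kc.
K_c = 0.1518

Kc = ([NO₂]^2) / ([N₂O₄])
   = ((0.163)^2) / ((0.175))
   = 0.026569 / 0.175 = 0.1518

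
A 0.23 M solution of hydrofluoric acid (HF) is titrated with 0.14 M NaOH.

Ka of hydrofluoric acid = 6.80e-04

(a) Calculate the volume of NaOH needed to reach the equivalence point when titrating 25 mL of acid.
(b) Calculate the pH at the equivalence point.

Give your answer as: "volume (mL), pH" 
V = 41.1 mL, pH = 8.05

(a) At equivalence: moles acid = moles base.
moles acid = 0.23 × 0.025 = 0.00575 mol; V_NaOH = 0.00575/0.14 = 0.04107 L = 41.1 mL.
(b) At equivalence, all acid → conjugate base A⁻ at [A⁻] = 0.00575/0.06607 = 0.08703 M.
Kb = Kw/Ka = 1.0e-14/6.80e-04 = 1.471e-11; [OH⁻] = √(Kb·[A⁻]) = 1.131e-06; pOH = 5.95; pH = 14 − pOH = 8.05.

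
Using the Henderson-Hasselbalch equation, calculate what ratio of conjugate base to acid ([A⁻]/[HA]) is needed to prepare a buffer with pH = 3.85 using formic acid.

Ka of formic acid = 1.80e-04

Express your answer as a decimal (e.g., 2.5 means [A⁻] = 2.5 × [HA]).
[A⁻]/[HA] = 1.274

pKa = −log(1.80e-04) = 3.7447. pH = pKa + log([A⁻]/[HA]). 3.85 = 3.7447 + log(ratio). log(ratio) = 3.85 − 3.7447 = 0.1053. ratio = 10^(0.1053) = 1.274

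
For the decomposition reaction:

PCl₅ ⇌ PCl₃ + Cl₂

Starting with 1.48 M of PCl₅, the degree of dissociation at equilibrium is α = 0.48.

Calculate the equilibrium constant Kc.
K_c = 0.6558

x = α·[A]₀ = 0.48 × 1.48 = 0.7104 M dissociated.
At eq: [PCl₅] = 1.48 − 0.7104 = 0.7696 M; [PCl₃] = [Cl₂] = x = 0.7104 M.
Kc = [PCl₃][Cl₂]/[PCl₅] = (0.7104)²/0.7696 = 0.6558.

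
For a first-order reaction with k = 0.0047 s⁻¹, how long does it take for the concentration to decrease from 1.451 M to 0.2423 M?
380.82 s

From ln[A] = ln[A]₀ - k·t: t = ln([A]₀/[A])/k = ln(1.451/0.2423)/0.0047 = ln(5.9884)/0.0047 = 1.7898/0.0047 = 380.82 s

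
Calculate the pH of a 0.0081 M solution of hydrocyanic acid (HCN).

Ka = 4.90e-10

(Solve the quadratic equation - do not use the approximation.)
pH = 5.70

x² + Ka×x - Ka×C = 0. Using quadratic formula: [H⁺] = 1.9920e-06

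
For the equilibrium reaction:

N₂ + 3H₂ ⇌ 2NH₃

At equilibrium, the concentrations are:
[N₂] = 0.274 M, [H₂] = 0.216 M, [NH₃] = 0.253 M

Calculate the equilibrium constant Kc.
K_c = 23.1808

Kc = ([NH₃]^2) / ([N₂] × [H₂]^3)
   = ((0.253)^2) / ((0.274)·(0.216)^3)
   = 0.064009 / 0.0027613 = 23.1808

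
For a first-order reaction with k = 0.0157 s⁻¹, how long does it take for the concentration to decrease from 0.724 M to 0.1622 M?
95.28 s

From ln[A] = ln[A]₀ - k·t: t = ln([A]₀/[A])/k = ln(0.724/0.1622)/0.0157 = ln(4.4636)/0.0157 = 1.4960/0.0157 = 95.28 s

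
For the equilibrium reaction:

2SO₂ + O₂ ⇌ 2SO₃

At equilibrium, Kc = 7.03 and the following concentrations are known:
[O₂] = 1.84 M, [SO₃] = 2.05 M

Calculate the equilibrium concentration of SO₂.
[SO₂] = 0.5700 M

Kc = ([SO₃]^2) / ([SO₂]^2 × [O₂]) = 7.03
[SO₂]^2 = (product terms)/(Kc · other reactant terms) = 4.2025 / (7.03 · 1.84) = 0.32489
[SO₂] = (0.32489)^(1/2) = 0.5700 M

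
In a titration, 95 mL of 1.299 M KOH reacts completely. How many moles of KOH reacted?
Moles = Molarity × Volume (L)
Moles = 1.299 M × 0.095 L = 0.1234 mol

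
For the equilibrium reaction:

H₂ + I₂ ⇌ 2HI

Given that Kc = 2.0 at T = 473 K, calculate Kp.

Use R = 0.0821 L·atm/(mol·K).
K_p = 2.0000

Δn = (moles gaseous products) − (moles gaseous reactants) = 0
T = 473 K; RT = 0.0821 × 473 = 38.8333
Kp = Kc·(RT)^Δn = 2.0 × (38.8333)^0 = 2.0 × 1 = 2.0000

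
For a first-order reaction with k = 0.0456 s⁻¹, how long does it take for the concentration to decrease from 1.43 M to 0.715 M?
15.20 s

From ln[A] = ln[A]₀ - k·t: t = ln([A]₀/[A])/k = ln(1.43/0.715)/0.0456 = ln(2.0000)/0.0456 = 0.6931/0.0456 = 15.20 s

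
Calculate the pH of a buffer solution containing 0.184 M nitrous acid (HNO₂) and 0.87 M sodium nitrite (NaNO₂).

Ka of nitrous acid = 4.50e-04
pH = 4.02

pKa = -log(4.50e-04) = 3.35. pH = pKa + log([A⁻]/[HA]) = 3.35 + log(0.87/0.184)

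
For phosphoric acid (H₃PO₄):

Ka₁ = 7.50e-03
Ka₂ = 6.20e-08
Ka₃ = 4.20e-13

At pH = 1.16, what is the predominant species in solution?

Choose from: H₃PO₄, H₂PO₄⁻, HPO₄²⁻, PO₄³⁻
H₃PO₄

pKa1 = 2.12, pKa2 = 7.21, pKa3 = 12.38. Each pKa is the crossover between adjacent species; pH = 1.16 lies in the region where H₃PO₄ predominates.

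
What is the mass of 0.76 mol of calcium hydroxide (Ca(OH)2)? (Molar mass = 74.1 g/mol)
Mass = 0.76 mol × 74.1 g/mol = 56.32 g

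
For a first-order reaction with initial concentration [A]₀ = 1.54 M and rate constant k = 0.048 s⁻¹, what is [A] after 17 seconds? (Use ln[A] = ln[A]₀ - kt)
0.6810 M

ln[A] = ln[A]₀ - k·t = ln(1.54) - (0.048)·(17) = 0.4318 - 0.8160 = -0.3842
[A] = e^(-0.3842) = 0.6810 M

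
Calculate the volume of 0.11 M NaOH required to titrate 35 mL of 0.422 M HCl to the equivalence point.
V_{base} = 134.3 mL

At equivalence: moles acid = moles base.
moles HCl = 0.422 M × 0.035 L = 0.01477 mol
V_NaOH = 0.01477 mol ÷ 0.11 M = 0.1343 L = 134.3 mL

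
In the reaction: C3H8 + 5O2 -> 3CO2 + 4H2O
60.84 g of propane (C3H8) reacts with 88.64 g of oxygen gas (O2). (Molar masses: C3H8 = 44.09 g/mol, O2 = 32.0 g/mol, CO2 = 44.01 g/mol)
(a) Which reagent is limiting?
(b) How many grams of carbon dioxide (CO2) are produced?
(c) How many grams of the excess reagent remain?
(a) O2, (b) 73.14 g, (c) 36.41 g

Moles of C3H8 = 60.84 g ÷ 44.09 g/mol = 1.3799 mol
Moles of O2 = 88.64 g ÷ 32.0 g/mol = 2.77 mol
Moles ÷ coefficient: C3H8: 1.3799/1 = 1.38, O2: 2.77/5 = 0.554
(a) O2 has the smaller value, so O2 is the limiting reagent.
(b) Moles of CO2 = 2.77 mol O2 × (3/5) = 1.662 mol; mass = 1.662 mol × 44.01 g/mol = 73.14 g
(c) C3H8 consumed = 2.77 × (1/5) = 0.554 mol; remaining = 1.3799 − 0.554 = 0.825905 mol; mass = 0.825905 mol × 44.09 g/mol = 36.41 g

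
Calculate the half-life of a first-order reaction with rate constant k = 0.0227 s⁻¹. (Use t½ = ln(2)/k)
30.54 s

t½ = ln(2)/k = 0.6931/0.0227 = 30.54 s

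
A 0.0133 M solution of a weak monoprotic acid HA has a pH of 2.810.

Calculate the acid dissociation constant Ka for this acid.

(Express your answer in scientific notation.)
K_a = 2.04e-04

[H⁺] = 10^(−pH) = 10^(−2.810) = 1.549e-03 M. For HA ⇌ H⁺ + A⁻, Ka = x²/(C − x) = (1.549e-03)²/(0.0133 − 1.549e-03) = 2.04e-04.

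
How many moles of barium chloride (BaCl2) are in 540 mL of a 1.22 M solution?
Moles = Molarity × Volume (L)
Moles = 1.22 M × 0.54 L = 0.6588 mol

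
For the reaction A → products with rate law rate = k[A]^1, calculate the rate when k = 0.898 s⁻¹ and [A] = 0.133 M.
0.1194 M/s

rate = k·[A]^1 = 0.898·(0.133)^1 = 0.898·0.133 = 0.1194 M/s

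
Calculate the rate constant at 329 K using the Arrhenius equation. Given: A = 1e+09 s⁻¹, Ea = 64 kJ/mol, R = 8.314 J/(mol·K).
6.89e-02 s⁻¹

k = A·exp(-Ea/(R·T)) = 1e+09·exp(-64000/(8.314·329)) = 1e+09·exp(-23.3977) = 1e+09·6.8943e-11 = 6.89e-02 s⁻¹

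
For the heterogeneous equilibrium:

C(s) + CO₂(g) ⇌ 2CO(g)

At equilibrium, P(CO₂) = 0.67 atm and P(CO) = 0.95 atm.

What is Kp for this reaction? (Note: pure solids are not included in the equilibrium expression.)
K_p = 1.347

Solid C is excluded.
Kp = P(CO)²/P(CO₂) = (0.95)²/0.67 = 0.9025/0.67 = 1.347.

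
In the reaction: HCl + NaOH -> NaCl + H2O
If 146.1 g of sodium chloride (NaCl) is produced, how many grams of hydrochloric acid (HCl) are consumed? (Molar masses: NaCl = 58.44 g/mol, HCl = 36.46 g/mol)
Moles of NaCl = 146.1 g ÷ 58.44 g/mol = 2.5 mol
Mole ratio: 1 mol HCl / 1 mol NaCl
Moles of HCl = 2.5 × (1/1) = 2.5 mol
Mass of HCl = 2.5 mol × 36.46 g/mol = 91.15 g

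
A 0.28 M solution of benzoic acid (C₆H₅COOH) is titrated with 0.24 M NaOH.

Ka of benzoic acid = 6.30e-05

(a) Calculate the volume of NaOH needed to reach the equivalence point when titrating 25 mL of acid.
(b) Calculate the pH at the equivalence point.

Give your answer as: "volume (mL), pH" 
V = 29.2 mL, pH = 8.66

(a) At equivalence: moles acid = moles base.
moles acid = 0.28 × 0.025 = 0.007 mol; V_NaOH = 0.007/0.24 = 0.02917 L = 29.2 mL.
(b) At equivalence, all acid → conjugate base A⁻ at [A⁻] = 0.007/0.05417 = 0.1292 M.
Kb = Kw/Ka = 1.0e-14/6.30e-05 = 1.587e-10; [OH⁻] = √(Kb·[A⁻]) = 4.529e-06; pOH = 5.34; pH = 14 − pOH = 8.66.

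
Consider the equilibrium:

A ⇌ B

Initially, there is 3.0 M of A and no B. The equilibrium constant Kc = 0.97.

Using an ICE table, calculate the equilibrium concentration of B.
[B] = 1.477 M

ICE: [A] = 3.0 − x, [B] = x.
Kc = x/(3.0 − x) = 0.97 ⇒ x = 0.97·3.0/(1 + 0.97) = 2.91/1.97 = 1.477.
[B] = x = 1.477 M.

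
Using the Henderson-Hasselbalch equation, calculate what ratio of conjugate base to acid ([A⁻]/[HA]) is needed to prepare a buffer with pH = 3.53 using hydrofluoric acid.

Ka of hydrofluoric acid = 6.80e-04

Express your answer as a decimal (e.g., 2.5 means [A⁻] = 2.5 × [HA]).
[A⁻]/[HA] = 2.304

pKa = −log(6.80e-04) = 3.1675. pH = pKa + log([A⁻]/[HA]). 3.53 = 3.1675 + log(ratio). log(ratio) = 3.53 − 3.1675 = 0.3625. ratio = 10^(0.3625) = 2.304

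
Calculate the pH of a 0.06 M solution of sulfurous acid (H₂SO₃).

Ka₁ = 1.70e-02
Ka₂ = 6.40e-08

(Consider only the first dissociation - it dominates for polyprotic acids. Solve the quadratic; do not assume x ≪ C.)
pH = 1.61

x² + Ka₁·x − Ka₁·C = 0 with Ka₁ = 1.70e-02, C = 0.06.
x = (−Ka₁ + √(Ka₁² + 4·Ka₁·C))/2 = 2.4549e-02 M, so pH = 1.61.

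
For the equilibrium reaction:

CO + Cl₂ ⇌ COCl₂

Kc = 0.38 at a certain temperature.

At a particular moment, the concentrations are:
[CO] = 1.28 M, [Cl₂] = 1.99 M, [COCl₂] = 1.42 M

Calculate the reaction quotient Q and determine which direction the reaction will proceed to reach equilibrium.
Q = 0.557, Q > K, reaction proceeds reverse (toward reactants)

Q = ([COCl₂]) / ([CO] × [Cl₂])
  = ((1.42)) / ((1.28)·(1.99)) = 1.42/2.5472 = 0.5575
Since Q = 0.5575 > Kc = 0.38, the reaction proceeds reverse (toward reactants) to reach equilibrium.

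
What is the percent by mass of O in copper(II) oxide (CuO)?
Mass of O in formula = 16.0 × 1 = 16 g/mol
Molar mass = 79.55 g/mol
% O = (16/79.55) × 100% = 20.11%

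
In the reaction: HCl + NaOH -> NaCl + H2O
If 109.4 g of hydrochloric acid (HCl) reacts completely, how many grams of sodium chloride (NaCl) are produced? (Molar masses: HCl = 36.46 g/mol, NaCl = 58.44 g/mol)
Moles of HCl = 109.4 g ÷ 36.46 g/mol = 3.00055 mol
Mole ratio: 1 mol NaCl / 1 mol HCl
Moles of NaCl = 3.00055 × (1/1) = 3.00055 mol
Mass of NaCl = 3.00055 mol × 58.44 g/mol = 175.4 g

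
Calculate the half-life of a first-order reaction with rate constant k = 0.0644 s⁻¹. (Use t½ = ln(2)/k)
10.76 s

t½ = ln(2)/k = 0.6931/0.0644 = 10.76 s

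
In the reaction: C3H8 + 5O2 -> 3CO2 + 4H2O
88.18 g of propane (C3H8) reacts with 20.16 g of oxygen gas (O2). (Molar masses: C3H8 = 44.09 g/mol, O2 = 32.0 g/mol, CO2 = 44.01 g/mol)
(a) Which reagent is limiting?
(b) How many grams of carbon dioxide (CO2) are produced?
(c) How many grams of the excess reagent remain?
(a) O2, (b) 16.64 g, (c) 82.62 g

Moles of C3H8 = 88.18 g ÷ 44.09 g/mol = 2 mol
Moles of O2 = 20.16 g ÷ 32.0 g/mol = 0.63 mol
Moles ÷ coefficient: C3H8: 2/1 = 2, O2: 0.63/5 = 0.126
(a) O2 has the smaller value, so O2 is the limiting reagent.
(b) Moles of CO2 = 0.63 mol O2 × (3/5) = 0.378 mol; mass = 0.378 mol × 44.01 g/mol = 16.64 g
(c) C3H8 consumed = 0.63 × (1/5) = 0.126 mol; remaining = 2 − 0.126 = 1.874 mol; mass = 1.874 mol × 44.09 g/mol = 82.62 g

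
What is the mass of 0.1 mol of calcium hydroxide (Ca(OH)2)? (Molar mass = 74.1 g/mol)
Mass = 0.1 mol × 74.1 g/mol = 7.41 g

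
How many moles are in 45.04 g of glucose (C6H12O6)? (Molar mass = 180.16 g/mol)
Moles = 45.04 g ÷ 180.16 g/mol = 0.25 mol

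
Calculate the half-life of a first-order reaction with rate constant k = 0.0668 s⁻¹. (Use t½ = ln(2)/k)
10.38 s

t½ = ln(2)/k = 0.6931/0.0668 = 10.38 s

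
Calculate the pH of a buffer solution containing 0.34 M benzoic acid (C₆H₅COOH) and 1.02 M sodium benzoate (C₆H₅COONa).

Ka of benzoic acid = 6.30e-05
pH = 4.68

pKa = -log(6.30e-05) = 4.20. pH = pKa + log([A⁻]/[HA]) = 4.20 + log(1.02/0.34)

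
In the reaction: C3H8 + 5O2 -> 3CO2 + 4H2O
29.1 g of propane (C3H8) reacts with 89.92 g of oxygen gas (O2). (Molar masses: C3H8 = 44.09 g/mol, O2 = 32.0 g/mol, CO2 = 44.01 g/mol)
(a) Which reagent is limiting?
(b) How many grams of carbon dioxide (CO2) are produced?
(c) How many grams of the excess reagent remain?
(a) O2, (b) 74.2 g, (c) 4.321 g

Moles of C3H8 = 29.1 g ÷ 44.09 g/mol = 0.660014 mol
Moles of O2 = 89.92 g ÷ 32.0 g/mol = 2.81 mol
Moles ÷ coefficient: C3H8: 0.660014/1 = 0.66, O2: 2.81/5 = 0.562
(a) O2 has the smaller value, so O2 is the limiting reagent.
(b) Moles of CO2 = 2.81 mol O2 × (3/5) = 1.686 mol; mass = 1.686 mol × 44.01 g/mol = 74.2 g
(c) C3H8 consumed = 2.81 × (1/5) = 0.562 mol; remaining = 0.660014 − 0.562 = 0.0980136 mol; mass = 0.0980136 mol × 44.09 g/mol = 4.321 g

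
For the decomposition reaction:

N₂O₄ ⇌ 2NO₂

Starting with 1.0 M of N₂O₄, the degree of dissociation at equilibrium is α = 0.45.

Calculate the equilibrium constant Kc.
K_c = 1.4727

x = α·[A]₀ = 0.45 × 1.0 = 0.45 M dissociated.
At eq: [N₂O₄] = 1.0 − 0.45 = 0.55 M; [NO₂] = 2x = 0.9 M.
Kc = [NO₂]²/[N₂O₄] = (0.9)²/0.55 = 1.473.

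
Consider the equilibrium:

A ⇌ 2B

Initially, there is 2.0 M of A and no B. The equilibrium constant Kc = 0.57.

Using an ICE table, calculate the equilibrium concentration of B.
[B] = 0.935 M

ICE: [A] = 2.0 − x, [B] = 2x.
Kc = (2x)²/(2.0 − x) = 0.57 ⇒ 4x² + 0.57x − 1.14 = 0.
x = (−0.57 + √(0.57² + 4·4·1.14))/(2·4) = (−0.57 + √18.565)/8 = 0.46734.
[B] = 2x = 0.935 M.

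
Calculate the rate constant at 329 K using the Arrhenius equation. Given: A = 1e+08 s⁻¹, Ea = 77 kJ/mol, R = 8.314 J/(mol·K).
5.95e-05 s⁻¹

k = A·exp(-Ea/(R·T)) = 1e+08·exp(-77000/(8.314·329)) = 1e+08·exp(-28.1504) = 1e+08·5.9488e-13 = 5.95e-05 s⁻¹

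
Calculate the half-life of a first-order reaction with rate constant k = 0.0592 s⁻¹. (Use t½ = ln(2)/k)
11.71 s

t½ = ln(2)/k = 0.6931/0.0592 = 11.71 s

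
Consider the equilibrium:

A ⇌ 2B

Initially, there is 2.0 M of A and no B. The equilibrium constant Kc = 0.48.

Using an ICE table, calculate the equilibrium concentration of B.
[B] = 0.867 M

ICE: [A] = 2.0 − x, [B] = 2x.
Kc = (2x)²/(2.0 − x) = 0.48 ⇒ 4x² + 0.48x − 0.96 = 0.
x = (−0.48 + √(0.48² + 4·4·0.96))/(2·4) = (−0.48 + √15.59)/8 = 0.43356.
[B] = 2x = 0.867 M.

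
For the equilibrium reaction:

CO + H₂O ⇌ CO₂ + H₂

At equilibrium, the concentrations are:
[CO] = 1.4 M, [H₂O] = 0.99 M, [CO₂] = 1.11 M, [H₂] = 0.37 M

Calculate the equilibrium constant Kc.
K_c = 0.2963

Kc = ([CO₂] × [H₂]) / ([CO] × [H₂O])
   = ((1.11)·(0.37)) / ((1.4)·(0.99))
   = 0.4107 / 1.386 = 0.2963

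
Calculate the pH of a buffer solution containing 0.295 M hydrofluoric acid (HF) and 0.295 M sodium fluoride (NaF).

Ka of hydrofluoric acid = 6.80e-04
pH = 3.17

pKa = -log(6.80e-04) = 3.17. pH = pKa + log([A⁻]/[HA]) = 3.17 + log(0.295/0.295)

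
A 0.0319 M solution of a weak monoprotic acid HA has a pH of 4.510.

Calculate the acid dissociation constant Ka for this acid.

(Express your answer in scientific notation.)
K_a = 3.00e-08

[H⁺] = 10^(−pH) = 10^(−4.510) = 3.090e-05 M. For HA ⇌ H⁺ + A⁻, Ka = x²/(C − x) = (3.090e-05)²/(0.0319 − 3.090e-05) = 3.00e-08.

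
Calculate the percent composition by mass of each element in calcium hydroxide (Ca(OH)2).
Ca: 54.09%, O: 43.18%, H: 2.72%

Molar mass of Ca(OH)2 = 74.1 g/mol
% Ca = (1 × 40.08) / 74.1 × 100% = 40.08 / 74.1 × 100% = 54.09%
% O = (2 × 16.0) / 74.1 × 100% = 32 / 74.1 × 100% = 43.18%
% H = (2 × 1.008) / 74.1 × 100% = 2.016 / 74.1 × 100% = 2.72%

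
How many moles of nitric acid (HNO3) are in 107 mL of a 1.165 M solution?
Moles = Molarity × Volume (L)
Moles = 1.165 M × 0.107 L = 0.1247 mol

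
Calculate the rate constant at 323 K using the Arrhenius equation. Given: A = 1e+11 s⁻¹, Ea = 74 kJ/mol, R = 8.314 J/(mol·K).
1.08e-01 s⁻¹

k = A·exp(-Ea/(R·T)) = 1e+11·exp(-74000/(8.314·323)) = 1e+11·exp(-27.5562) = 1e+11·1.0777e-12 = 1.08e-01 s⁻¹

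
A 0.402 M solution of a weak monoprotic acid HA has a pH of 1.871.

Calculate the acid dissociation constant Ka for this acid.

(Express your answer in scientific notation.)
K_a = 4.66e-04

[H⁺] = 10^(−pH) = 10^(−1.871) = 1.346e-02 M. For HA ⇌ H⁺ + A⁻, Ka = x²/(C − x) = (1.346e-02)²/(0.402 − 1.346e-02) = 4.66e-04.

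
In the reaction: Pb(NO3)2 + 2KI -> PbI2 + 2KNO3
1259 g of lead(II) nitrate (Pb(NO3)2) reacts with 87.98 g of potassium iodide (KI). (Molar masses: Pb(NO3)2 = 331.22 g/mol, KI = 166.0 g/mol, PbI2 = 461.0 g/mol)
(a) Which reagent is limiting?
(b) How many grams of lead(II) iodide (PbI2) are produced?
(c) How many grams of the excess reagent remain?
(a) KI, (b) 122.2 g, (c) 1171 g

Moles of Pb(NO3)2 = 1259 g ÷ 331.22 g/mol = 3.8011 mol
Moles of KI = 87.98 g ÷ 166.0 g/mol = 0.53 mol
Moles ÷ coefficient: Pb(NO3)2: 3.8011/1 = 3.801, KI: 0.53/2 = 0.265
(a) KI has the smaller value, so KI is the limiting reagent.
(b) Moles of PbI2 = 0.53 mol KI × (1/2) = 0.265 mol; mass = 0.265 mol × 461.0 g/mol = 122.2 g
(c) Pb(NO3)2 consumed = 0.53 × (1/2) = 0.265 mol; remaining = 3.8011 − 0.265 = 3.5361 mol; mass = 3.5361 mol × 331.22 g/mol = 1171 g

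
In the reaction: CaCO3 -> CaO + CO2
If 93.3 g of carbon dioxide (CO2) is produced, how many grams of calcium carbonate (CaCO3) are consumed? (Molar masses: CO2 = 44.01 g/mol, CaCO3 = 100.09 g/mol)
Moles of CO2 = 93.3 g ÷ 44.01 g/mol = 2.11997 mol
Mole ratio: 1 mol CaCO3 / 1 mol CO2
Moles of CaCO3 = 2.11997 × (1/1) = 2.11997 mol
Mass of CaCO3 = 2.11997 mol × 100.09 g/mol = 212.2 g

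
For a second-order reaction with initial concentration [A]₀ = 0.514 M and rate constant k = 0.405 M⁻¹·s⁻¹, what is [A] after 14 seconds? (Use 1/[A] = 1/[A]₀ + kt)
0.1313 M

1/[A] = 1/[A]₀ + k·t = 1/0.514 + (0.405)·(14) = 1.9455 + 5.6700 = 7.6155
[A] = 1/7.6155 = 0.1313 M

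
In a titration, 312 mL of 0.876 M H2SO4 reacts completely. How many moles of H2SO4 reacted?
Moles = Molarity × Volume (L)
Moles = 0.876 M × 0.312 L = 0.2733 mol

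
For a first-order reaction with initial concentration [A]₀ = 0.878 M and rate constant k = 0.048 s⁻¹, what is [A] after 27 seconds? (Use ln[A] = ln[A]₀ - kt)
0.2402 M

ln[A] = ln[A]₀ - k·t = ln(0.878) - (0.048)·(27) = -0.1301 - 1.2960 = -1.4261
[A] = e^(-1.4261) = 0.2402 M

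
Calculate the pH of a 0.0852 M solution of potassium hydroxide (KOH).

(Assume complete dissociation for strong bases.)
pH = 12.93

[OH⁻] = 0.0852 M for strong base. pOH = -log[OH⁻] = 1.07, pH = 14 - pOH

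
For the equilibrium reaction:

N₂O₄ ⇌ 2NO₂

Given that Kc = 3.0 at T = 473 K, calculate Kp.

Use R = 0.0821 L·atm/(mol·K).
K_p = 116.4999

Δn = (moles gaseous products) − (moles gaseous reactants) = 1
T = 473 K; RT = 0.0821 × 473 = 38.8333
Kp = Kc·(RT)^Δn = 3.0 × (38.8333)^1 = 3.0 × 38.8333 = 116.4999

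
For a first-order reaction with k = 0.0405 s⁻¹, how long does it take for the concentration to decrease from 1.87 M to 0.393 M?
38.52 s

From ln[A] = ln[A]₀ - k·t: t = ln([A]₀/[A])/k = ln(1.87/0.393)/0.0405 = ln(4.7583)/0.0405 = 1.5599/0.0405 = 38.52 s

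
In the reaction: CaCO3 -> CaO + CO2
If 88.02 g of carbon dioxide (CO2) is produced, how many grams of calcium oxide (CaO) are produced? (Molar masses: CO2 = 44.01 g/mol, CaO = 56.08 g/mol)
Moles of CO2 = 88.02 g ÷ 44.01 g/mol = 2 mol
Mole ratio: 1 mol CaO / 1 mol CO2
Moles of CaO = 2 × (1/1) = 2 mol
Mass of CaO = 2 mol × 56.08 g/mol = 112.2 g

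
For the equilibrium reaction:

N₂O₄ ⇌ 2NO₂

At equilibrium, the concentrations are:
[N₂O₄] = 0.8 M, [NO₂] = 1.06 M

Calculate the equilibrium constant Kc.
K_c = 1.4045

Kc = ([NO₂]^2) / ([N₂O₄])
   = ((1.06)^2) / ((0.8))
   = 1.1236 / 0.8 = 1.4045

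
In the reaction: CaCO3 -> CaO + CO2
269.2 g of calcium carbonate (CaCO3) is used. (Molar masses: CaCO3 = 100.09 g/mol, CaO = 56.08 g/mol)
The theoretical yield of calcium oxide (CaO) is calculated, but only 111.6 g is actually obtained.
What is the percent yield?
Moles of CaCO3 = 269.2 g ÷ 100.09 g/mol = 2.68958 mol
Mole ratio: 1 mol CaO / 1 mol CaCO3
Moles of CaO = 2.68958 × (1/1) = 2.68958 mol
Theoretical yield = 2.68958 mol × 56.08 g/mol = 150.83 g
Actual yield = 111.6 g
Percent yield = (111.6 / 150.83) × 100% = 74.0%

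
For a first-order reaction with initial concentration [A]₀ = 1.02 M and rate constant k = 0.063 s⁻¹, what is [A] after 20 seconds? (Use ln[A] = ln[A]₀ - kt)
0.2893 M

ln[A] = ln[A]₀ - k·t = ln(1.02) - (0.063)·(20) = 0.0198 - 1.2600 = -1.2402
[A] = e^(-1.2402) = 0.2893 M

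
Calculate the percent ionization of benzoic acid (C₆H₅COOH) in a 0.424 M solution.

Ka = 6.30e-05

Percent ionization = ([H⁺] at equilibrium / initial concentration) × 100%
Percent ionization = 1.21%

Let x = [H⁺]. Ka = x²/(C - x) ⇒ x² + (6.30e-05)x - (6.30e-05)(0.424) = 0. x = 5.1370e-03. Percent = (5.1370e-03/0.424) × 100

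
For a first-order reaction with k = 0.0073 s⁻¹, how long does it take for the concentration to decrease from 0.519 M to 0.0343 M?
372.16 s

From ln[A] = ln[A]₀ - k·t: t = ln([A]₀/[A])/k = ln(0.519/0.0343)/0.0073 = ln(15.1312)/0.0073 = 2.7168/0.0073 = 372.16 s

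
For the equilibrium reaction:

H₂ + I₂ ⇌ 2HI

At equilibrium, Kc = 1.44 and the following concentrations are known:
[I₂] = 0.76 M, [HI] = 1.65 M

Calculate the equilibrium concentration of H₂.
[H₂] = 2.4877 M

Kc = ([HI]^2) / ([H₂] × [I₂]) = 1.44
[H₂]^1 = (product terms)/(Kc · other reactant terms) = 2.7225 / (1.44 · 0.76) = 2.4877
[H₂] = 2.4877 M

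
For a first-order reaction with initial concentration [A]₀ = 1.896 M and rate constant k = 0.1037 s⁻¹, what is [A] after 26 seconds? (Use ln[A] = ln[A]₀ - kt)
0.1279 M

ln[A] = ln[A]₀ - k·t = ln(1.896) - (0.1037)·(26) = 0.6397 - 2.6962 = -2.0565
[A] = e^(-2.0565) = 0.1279 M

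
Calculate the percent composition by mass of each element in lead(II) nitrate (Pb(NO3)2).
Pb: 62.56%, N: 8.46%, O: 28.98%

Molar mass of Pb(NO3)2 = 331.22 g/mol
% Pb = (1 × 207.2) / 331.22 × 100% = 207.2 / 331.22 × 100% = 62.56%
% N = (2 × 14.01) / 331.22 × 100% = 28.02 / 331.22 × 100% = 8.46%
% O = (6 × 16.0) / 331.22 × 100% = 96 / 331.22 × 100% = 28.98%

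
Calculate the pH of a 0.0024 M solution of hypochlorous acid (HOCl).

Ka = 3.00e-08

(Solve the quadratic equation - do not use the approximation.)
pH = 5.07

x² + Ka×x - Ka×C = 0. Using quadratic formula: [H⁺] = 8.4703e-06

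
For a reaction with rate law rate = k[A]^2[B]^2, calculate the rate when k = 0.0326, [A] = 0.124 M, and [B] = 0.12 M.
7.218e-06 M/s

rate = k·[A]^2·[B]^2 = 0.0326·(0.124)^2·(0.12)^2 = 0.0326·0.015376·0.0144 = 7.218e-06 M/s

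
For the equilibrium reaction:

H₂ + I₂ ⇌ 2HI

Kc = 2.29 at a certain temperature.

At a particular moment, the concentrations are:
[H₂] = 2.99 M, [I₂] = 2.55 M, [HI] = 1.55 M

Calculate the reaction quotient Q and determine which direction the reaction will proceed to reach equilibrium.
Q = 0.315, Q < K, reaction proceeds forward (toward products)

Q = ([HI]^2) / ([H₂] × [I₂])
  = ((1.55)^2) / ((2.99)·(2.55)) = 2.4025/7.6245 = 0.3151
Since Q = 0.3151 < Kc = 2.29, the reaction proceeds forward (toward products) to reach equilibrium.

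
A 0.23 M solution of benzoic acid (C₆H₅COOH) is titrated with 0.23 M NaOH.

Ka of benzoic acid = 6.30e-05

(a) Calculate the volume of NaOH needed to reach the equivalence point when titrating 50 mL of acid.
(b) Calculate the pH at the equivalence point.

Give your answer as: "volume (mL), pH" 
V = 50.0 mL, pH = 8.63

(a) At equivalence: moles acid = moles base.
moles acid = 0.23 × 0.05 = 0.0115 mol; V_NaOH = 0.0115/0.23 = 0.05 L = 50.0 mL.
(b) At equivalence, all acid → conjugate base A⁻ at [A⁻] = 0.0115/0.1 = 0.115 M.
Kb = Kw/Ka = 1.0e-14/6.30e-05 = 1.587e-10; [OH⁻] = √(Kb·[A⁻]) = 4.272e-06; pOH = 5.37; pH = 14 − pOH = 8.63.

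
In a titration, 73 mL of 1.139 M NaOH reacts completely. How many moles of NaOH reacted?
Moles = Molarity × Volume (L)
Moles = 1.139 M × 0.073 L = 0.08315 mol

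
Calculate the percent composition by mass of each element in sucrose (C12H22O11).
C: 42.10%, H: 6.48%, O: 51.42%

Molar mass of C12H22O11 = 342.3 g/mol
% C = (12 × 12.01) / 342.3 × 100% = 144.12 / 342.3 × 100% = 42.10%
% H = (22 × 1.008) / 342.3 × 100% = 22.176 / 342.3 × 100% = 6.48%
% O = (11 × 16.0) / 342.3 × 100% = 176 / 342.3 × 100% = 51.42%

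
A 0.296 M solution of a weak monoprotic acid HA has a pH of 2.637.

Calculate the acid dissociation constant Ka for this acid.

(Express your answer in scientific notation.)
K_a = 1.81e-05

[H⁺] = 10^(−pH) = 10^(−2.637) = 2.307e-03 M. For HA ⇌ H⁺ + A⁻, Ka = x²/(C − x) = (2.307e-03)²/(0.296 − 2.307e-03) = 1.81e-05.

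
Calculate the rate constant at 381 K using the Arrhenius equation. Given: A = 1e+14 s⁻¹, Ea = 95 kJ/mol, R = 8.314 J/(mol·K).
9.44e+00 s⁻¹

k = A·exp(-Ea/(R·T)) = 1e+14·exp(-95000/(8.314·381)) = 1e+14·exp(-29.9908) = 1e+14·9.4437e-14 = 9.44e+00 s⁻¹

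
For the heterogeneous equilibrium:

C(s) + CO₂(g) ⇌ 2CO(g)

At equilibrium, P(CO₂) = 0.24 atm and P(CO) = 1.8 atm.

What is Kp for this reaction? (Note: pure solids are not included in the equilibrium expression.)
K_p = 13.500

Solid C is excluded.
Kp = P(CO)²/P(CO₂) = (1.8)²/0.24 = 3.24/0.24 = 13.500.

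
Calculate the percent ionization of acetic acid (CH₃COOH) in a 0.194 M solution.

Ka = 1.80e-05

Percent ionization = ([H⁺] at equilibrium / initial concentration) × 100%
Percent ionization = 0.959%

Let x = [H⁺]. Ka = x²/(C - x) ⇒ x² + (1.80e-05)x - (1.80e-05)(0.194) = 0. x = 1.8597e-03. Percent = (1.8597e-03/0.194) × 100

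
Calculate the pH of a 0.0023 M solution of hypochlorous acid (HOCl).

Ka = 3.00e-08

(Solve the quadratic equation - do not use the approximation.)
pH = 5.08

x² + Ka×x - Ka×C = 0. Using quadratic formula: [H⁺] = 8.2916e-06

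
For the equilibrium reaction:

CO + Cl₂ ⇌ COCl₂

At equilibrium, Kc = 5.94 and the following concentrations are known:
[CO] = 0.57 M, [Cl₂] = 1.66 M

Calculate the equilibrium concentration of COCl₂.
[COCl₂] = 5.6204 M

Kc = ([COCl₂]) / ([CO] × [Cl₂]) = 5.94
[COCl₂]^1 = Kc · (reactant terms)/(other product terms) = 5.94 · 0.9462 / 1 = 5.6204
[COCl₂] = 5.6204 M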